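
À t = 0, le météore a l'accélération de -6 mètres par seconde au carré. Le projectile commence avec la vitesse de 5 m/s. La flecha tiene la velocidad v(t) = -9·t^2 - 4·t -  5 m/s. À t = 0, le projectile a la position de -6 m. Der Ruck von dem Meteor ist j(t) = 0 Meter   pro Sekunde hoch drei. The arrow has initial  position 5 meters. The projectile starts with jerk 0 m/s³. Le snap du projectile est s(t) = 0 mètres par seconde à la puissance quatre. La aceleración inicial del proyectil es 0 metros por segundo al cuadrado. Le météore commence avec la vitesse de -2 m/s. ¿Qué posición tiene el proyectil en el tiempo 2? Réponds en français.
En partant du snap s(t) = 0, nous prenons 4 primitives. L'intégrale du snap, avec j(0) = 0, donne le jerk: j(t) = 0. En prenant ∫j(t)dt et en appliquant a(0) = 0, nous trouvons a(t) = 0. En intégrant l'accélération et en utilisant la condition initiale v(0) = 5, nous obtenons v(t) = 5. L'intégrale de la vitesse est la position. En utilisant x(0) = -6, nous obtenons x(t) = 5·t - 6. En utilisant x(t) = 5·t - 6 et en substituant t = 2, nous trouvons x = 4.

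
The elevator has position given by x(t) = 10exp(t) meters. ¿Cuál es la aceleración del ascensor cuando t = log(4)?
Partiendo de la posición x(t) = 10·exp(t), tomamos 2 derivadas. Tomando d/dt de x(t), encontramos v(t) = 10·exp(t). La derivada de la velocidad da la aceleración: a(t) = 10·exp(t). De la ecuación de la aceleración a(t) = 10·exp(t), sustituimos t = log(4) para obtener a = 40.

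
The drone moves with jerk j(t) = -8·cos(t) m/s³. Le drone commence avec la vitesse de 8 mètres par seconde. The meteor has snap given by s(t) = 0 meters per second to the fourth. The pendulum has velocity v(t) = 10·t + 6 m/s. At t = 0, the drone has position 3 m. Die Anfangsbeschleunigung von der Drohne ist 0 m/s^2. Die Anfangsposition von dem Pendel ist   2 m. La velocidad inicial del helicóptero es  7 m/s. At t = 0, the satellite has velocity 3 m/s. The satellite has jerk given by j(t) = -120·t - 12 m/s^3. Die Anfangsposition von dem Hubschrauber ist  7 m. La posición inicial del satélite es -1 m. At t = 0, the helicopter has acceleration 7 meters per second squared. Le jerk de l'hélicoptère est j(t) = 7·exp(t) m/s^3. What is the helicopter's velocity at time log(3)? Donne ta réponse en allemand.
Ausgehend von dem Ruck j(t) = 7·exp(t), nehmen wir 2 Integrale. Die Stammfunktion von dem Ruck ist die Beschleunigung. Mit a(0) = 7 erhalten wir a(t) = 7·exp(t). Die Stammfunktion von der Beschleunigung ist die Geschwindigkeit. Mit v(0) = 7 erhalten wir v(t) = 7·exp(t). Mit v(t) = 7·exp(t) und Einsetzen von t = log(3), finden wir v = 21.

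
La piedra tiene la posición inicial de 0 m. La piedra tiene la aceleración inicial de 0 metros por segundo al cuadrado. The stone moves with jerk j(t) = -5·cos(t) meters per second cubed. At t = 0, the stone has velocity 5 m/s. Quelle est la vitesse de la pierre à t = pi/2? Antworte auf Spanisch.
Partiendo de la sacudida j(t) = -5·cos(t), tomamos 2 antiderivadas. La integral de la sacudida, con a(0) = 0, da la aceleración: a(t) = -5·sin(t). La integral de la aceleración es la velocidad. Usando v(0) = 5, obtenemos v(t) = 5·cos(t). Usando v(t) = 5·cos(t) y sustituyendo t = pi/2, encontramos v = 0.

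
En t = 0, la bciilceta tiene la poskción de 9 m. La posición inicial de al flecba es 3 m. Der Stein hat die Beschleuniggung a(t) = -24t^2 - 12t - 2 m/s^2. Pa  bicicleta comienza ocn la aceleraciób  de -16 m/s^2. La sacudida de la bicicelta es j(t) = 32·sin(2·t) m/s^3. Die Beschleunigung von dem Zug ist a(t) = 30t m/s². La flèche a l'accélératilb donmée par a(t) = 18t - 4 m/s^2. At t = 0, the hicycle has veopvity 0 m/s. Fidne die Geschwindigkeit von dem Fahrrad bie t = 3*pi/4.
Um dies zu lösen, müssen wir 2 Stammfunktionen unserer Gleichung für den Ruck j(t) = 32·sin(2·t) finden. Mit ∫j(t)dt und Anwendung von a(0) = -16, finden wir a(t) = -16·cos(2·t). Das Integral von der Beschleunigung, mit v(0) = 0, ergibt die Geschwindigkeit: v(t) = -8·sin(2·t). Wir haben die Geschwindigkeit v(t) = -8·sin(2·t). Durch Einsetzen von t = 3*pi/4: v(3*pi/4) = 8.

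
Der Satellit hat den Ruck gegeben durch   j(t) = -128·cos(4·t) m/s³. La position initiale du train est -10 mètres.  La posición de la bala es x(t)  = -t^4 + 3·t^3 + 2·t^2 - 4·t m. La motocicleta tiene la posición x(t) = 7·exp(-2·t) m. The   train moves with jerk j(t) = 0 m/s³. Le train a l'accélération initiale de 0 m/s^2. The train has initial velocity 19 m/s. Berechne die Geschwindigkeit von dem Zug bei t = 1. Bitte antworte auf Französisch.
Nous devons intégrer notre équation du jerk j(t) = 0 2 fois. La primitive du jerk, avec a(0) = 0, donne l'accélération: a(t) = 0. La primitive de l'accélération, avec v(0) = 19, donne la vitesse: v(t) = 19. Nous avons la vitesse v(t) = 19. En substituant t = 1: v(1) = 19.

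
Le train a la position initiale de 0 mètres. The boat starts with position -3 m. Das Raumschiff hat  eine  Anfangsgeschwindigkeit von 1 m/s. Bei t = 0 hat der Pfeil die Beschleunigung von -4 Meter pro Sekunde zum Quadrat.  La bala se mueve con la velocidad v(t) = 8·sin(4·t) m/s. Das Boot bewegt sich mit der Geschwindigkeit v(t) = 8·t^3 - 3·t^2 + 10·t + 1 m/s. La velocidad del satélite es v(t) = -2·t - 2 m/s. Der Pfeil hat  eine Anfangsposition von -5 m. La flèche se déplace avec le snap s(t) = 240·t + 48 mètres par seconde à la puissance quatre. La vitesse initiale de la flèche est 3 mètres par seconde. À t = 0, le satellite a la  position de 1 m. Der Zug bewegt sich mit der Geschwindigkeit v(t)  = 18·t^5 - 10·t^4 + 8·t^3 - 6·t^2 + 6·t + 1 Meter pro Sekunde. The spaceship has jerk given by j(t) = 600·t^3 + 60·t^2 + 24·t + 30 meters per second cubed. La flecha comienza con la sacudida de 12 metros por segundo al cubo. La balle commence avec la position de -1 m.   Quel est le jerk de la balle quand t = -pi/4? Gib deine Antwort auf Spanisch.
Partiendo de la velocidad v(t) = 8·sin(4·t), tomamos 2 derivadas. La derivada de la velocidad da la aceleración: a(t) = 32·cos(4·t). La derivada de la aceleración da la sacudida: j(t) = -128·sin(4·t). Tenemos la sacudida j(t) = -128·sin(4·t). Sustituyendo t = -pi/4: j(-pi/4) = 0.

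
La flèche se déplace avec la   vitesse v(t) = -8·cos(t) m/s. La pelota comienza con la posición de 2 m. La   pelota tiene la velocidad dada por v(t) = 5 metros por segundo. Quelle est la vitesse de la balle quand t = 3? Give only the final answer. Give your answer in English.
The velocity at t = 3 is v = 5.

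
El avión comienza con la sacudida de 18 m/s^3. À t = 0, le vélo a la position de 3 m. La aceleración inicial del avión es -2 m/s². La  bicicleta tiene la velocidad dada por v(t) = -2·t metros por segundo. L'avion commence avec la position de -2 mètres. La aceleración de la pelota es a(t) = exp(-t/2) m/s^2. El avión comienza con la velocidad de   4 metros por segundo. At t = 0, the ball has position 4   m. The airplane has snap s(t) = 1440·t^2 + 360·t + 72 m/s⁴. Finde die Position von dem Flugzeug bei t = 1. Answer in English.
We need to integrate our snap equation s(t) = 1440·t^2 + 360·t + 72 4 times. The antiderivative of snap, with j(0) = 18, gives jerk: j(t) = 480·t^3 + 180·t^2 + 72·t + 18. The integral of jerk, with a(0) = -2, gives acceleration: a(t) = 120·t^4 + 60·t^3 + 36·t^2 + 18·t - 2. Taking ∫a(t)dt and applying v(0) = 4, we find v(t) = 24·t^5 + 15·t^4 + 12·t^3 + 9·t^2 - 2·t + 4. The integral of velocity, with x(0) = -2, gives position: x(t) = 4·t^6 + 3·t^5 + 3·t^4 + 3·t^3 - t^2 + 4·t - 2. We have position x(t) = 4·t^6 + 3·t^5 + 3·t^4 + 3·t^3 - t^2 + 4·t - 2. Substituting t = 1: x(1) = 14.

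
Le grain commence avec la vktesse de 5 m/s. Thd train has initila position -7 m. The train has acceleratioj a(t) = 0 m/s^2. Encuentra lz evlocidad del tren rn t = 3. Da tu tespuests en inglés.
We must find the integral of our acceleration equation a(t) = 0 1 time. Integrating acceleration and using the initial condition v(0) = 5, we get v(t) = 5. We have velocity v(t) = 5. Substituting t = 3: v(3) = 5.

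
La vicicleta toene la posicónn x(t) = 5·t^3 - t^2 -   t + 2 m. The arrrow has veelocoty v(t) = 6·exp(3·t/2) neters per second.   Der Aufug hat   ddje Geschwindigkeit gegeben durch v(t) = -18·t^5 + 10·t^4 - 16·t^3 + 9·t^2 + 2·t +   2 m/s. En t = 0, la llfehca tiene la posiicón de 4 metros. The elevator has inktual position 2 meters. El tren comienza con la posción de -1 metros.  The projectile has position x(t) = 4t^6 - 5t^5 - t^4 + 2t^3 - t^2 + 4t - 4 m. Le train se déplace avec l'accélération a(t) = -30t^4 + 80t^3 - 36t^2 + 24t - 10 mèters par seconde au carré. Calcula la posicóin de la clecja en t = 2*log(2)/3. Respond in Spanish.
Partiendo de la velocidad v(t) = 6·exp(3·t/2), tomamos 1 antiderivada. Tomando ∫v(t)dt y aplicando x(0) = 4, encontramos x(t) = 4·exp(3·t/2). Tenemos la posición x(t) = 4·exp(3·t/2). Sustituyendo t = 2*log(2)/3: x(2*log(2)/3) = 8.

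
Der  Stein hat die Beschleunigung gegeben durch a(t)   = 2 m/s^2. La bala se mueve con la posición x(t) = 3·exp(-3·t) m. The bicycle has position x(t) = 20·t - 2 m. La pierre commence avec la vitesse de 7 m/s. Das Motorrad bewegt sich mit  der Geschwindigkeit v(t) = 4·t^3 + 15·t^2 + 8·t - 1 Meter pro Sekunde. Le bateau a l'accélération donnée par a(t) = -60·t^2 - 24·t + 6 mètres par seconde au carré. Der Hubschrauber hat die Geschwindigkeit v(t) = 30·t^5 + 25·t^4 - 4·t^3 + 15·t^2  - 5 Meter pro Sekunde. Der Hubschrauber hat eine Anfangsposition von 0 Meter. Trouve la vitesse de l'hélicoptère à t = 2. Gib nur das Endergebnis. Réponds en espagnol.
En t = 2, v = 1383.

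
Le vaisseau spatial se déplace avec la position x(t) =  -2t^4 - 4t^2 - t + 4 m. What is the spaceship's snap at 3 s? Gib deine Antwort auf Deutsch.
Ausgehend von der Position x(t) = -2·t^4 - 4·t^2 - t + 4, nehmen wir 4 Ableitungen. Durch Ableiten von der Position erhalten wir die Geschwindigkeit: v(t) = -8·t^3 - 8·t - 1. Durch Ableiten von der Geschwindigkeit erhalten wir die Beschleunigung: a(t) = -24·t^2 - 8. Durch Ableiten von der Beschleunigung erhalten wir den Ruck: j(t) = -48·t. Durch Ableiten von dem Ruck erhalten wir den Snap: s(t) = -48. Wir haben den Snap s(t) = -48. Durch Einsetzen von t = 3: s(3) = -48.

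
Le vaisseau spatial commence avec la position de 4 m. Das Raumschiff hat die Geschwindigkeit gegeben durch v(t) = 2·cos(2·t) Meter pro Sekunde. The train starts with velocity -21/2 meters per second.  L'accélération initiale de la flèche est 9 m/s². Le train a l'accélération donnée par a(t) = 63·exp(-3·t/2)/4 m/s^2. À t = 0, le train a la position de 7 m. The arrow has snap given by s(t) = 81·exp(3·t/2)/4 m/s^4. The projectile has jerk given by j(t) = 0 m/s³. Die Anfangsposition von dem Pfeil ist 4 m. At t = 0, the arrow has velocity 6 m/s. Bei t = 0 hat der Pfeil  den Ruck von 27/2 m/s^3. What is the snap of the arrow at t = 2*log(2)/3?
We have snap s(t) = 81·exp(3·t/2)/4. Substituting t = 2*log(2)/3: s(2*log(2)/3) = 81/2.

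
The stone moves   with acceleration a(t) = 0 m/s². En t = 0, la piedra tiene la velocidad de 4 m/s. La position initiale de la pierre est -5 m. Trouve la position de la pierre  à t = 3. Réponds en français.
Nous devons intégrer notre équation de l'accélération a(t) = 0 2 fois. La primitive de l'accélération est la vitesse. En utilisant v(0) = 4, nous obtenons v(t) = 4. En prenant ∫v(t)dt et en appliquant x(0) = -5, nous trouvons x(t) = 4·t - 5. Nous avons la position x(t) = 4·t - 5. En substituant t = 3: x(3) = 7.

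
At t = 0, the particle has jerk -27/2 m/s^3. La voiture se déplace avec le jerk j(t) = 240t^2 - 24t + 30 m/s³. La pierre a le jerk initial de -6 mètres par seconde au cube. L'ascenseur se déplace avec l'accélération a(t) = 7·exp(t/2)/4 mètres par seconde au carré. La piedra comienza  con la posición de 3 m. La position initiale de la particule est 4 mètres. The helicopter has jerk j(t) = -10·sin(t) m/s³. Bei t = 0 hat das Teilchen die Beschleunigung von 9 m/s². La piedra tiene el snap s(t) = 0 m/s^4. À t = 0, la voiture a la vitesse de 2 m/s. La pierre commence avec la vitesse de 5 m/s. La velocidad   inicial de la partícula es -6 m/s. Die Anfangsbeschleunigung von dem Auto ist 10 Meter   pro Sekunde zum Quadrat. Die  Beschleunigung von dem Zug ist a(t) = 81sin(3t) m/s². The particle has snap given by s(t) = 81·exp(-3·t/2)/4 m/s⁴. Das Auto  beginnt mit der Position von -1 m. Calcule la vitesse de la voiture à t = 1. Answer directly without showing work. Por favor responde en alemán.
Bei t = 1, v = 43.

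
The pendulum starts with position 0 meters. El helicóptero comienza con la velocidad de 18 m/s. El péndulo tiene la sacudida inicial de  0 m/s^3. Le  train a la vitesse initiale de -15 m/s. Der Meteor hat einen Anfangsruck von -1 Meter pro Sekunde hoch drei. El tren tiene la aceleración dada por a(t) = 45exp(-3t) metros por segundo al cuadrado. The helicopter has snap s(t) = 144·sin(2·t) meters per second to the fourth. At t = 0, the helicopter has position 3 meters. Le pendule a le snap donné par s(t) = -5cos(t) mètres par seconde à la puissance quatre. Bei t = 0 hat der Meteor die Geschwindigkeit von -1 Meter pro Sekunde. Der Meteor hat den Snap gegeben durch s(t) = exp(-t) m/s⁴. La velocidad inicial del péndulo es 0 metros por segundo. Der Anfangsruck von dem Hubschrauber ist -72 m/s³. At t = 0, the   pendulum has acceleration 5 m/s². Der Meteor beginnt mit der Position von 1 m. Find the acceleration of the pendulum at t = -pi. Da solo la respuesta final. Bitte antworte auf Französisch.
À t = -pi, a = -5.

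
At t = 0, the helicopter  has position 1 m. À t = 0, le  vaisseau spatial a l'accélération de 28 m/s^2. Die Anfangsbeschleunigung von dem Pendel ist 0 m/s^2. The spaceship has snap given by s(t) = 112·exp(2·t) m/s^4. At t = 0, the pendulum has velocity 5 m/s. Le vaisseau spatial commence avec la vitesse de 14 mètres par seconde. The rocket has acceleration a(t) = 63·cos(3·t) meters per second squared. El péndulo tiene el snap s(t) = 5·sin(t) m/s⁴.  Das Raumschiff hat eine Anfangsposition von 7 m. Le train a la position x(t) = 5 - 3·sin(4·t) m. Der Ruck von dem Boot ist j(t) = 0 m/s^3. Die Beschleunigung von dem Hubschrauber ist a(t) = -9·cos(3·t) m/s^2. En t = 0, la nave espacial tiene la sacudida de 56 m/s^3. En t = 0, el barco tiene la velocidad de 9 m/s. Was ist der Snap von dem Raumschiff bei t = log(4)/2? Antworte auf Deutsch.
Aus der Gleichung für den Snap s(t) = 112·exp(2·t), setzen wir t = log(4)/2 ein und erhalten s = 448.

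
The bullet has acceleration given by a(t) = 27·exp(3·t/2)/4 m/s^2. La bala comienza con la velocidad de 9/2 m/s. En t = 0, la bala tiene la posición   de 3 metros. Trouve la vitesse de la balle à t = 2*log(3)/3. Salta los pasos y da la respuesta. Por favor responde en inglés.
The answer is 27/2.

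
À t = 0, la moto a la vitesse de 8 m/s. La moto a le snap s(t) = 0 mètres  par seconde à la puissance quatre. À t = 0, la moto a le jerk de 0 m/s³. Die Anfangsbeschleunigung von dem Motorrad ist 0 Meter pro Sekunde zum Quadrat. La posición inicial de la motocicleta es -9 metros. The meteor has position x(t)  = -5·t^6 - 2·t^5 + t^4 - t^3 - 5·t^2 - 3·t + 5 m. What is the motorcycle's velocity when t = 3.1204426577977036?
To solve this, we need to take 3 integrals of our snap equation s(t) = 0. The integral of snap, with j(0) = 0, gives jerk: j(t) = 0. Finding the integral of j(t) and using a(0) = 0: a(t) = 0. The integral of acceleration is velocity. Using v(0) = 8, we get v(t) = 8. We have velocity v(t) = 8. Substituting t = 3.1204426577977036: v(3.1204426577977036) = 8.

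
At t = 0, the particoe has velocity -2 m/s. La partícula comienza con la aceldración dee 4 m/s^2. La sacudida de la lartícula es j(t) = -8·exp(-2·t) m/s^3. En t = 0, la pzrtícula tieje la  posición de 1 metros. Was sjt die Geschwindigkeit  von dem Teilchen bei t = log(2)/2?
Ausgehend von dem Ruck j(t) = -8·exp(-2·t), nehmen wir 2 Integrale. Das Integral von dem Ruck, mit a(0) = 4, ergibt die Beschleunigung: a(t) = 4·exp(-2·t). Durch Integration von der Beschleunigung und Verwendung der Anfangsbedingung v(0) = -2, erhalten wir v(t) = -2·exp(-2·t). Mit v(t) = -2·exp(-2·t) und Einsetzen von t = log(2)/2, finden wir v = -1.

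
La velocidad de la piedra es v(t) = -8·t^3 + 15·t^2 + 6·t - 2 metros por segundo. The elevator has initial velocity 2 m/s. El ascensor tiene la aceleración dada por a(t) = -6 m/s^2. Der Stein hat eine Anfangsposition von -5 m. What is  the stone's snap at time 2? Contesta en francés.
En partant de la vitesse v(t) = -8·t^3 + 15·t^2 + 6·t - 2, nous prenons 3 dérivées. En prenant d/dt de v(t), nous trouvons a(t) = -24·t^2 + 30·t + 6. En prenant d/dt de a(t), nous trouvons j(t) = 30 - 48·t. En prenant d/dt de j(t), nous trouvons s(t) = -48. En utilisant s(t) = -48 et en substituant t = 2, nous trouvons s = -48.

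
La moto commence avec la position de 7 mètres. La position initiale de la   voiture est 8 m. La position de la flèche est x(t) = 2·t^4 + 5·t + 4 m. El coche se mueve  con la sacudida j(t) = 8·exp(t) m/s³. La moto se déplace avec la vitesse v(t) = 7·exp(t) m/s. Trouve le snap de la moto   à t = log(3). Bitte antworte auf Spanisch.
Partiendo de la velocidad v(t) = 7·exp(t), tomamos 3 derivadas. Derivando la velocidad, obtenemos la aceleración: a(t) = 7·exp(t). La derivada de la aceleración da la sacudida: j(t) = 7·exp(t). Derivando la sacudida, obtenemos el snap: s(t) = 7·exp(t). Usando s(t) = 7·exp(t) y sustituyendo t = log(3), encontramos s = 21.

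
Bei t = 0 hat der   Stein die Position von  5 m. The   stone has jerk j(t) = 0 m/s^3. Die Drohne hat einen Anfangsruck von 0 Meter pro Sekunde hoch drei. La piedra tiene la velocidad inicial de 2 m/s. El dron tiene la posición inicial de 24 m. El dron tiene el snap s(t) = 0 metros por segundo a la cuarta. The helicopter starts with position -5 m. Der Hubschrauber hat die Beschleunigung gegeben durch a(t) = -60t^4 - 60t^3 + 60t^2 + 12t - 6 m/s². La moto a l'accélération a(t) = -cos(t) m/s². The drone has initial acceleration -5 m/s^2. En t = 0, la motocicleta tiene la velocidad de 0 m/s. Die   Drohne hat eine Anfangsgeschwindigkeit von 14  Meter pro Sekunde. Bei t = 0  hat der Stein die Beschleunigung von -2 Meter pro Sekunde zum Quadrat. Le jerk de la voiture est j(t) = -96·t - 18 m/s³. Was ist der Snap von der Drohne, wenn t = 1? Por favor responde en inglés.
Using s(t) = 0 and substituting t = 1, we find s = 0.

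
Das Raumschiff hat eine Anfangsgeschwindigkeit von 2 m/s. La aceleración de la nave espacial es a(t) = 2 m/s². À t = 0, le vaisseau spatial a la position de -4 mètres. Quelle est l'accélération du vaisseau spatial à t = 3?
De l'équation de l'accélération a(t) = 2, nous substituons t = 3 pour obtenir a = 2.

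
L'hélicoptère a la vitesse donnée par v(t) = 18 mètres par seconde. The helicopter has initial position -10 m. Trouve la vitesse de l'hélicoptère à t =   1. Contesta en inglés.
Using v(t) = 18 and substituting t = 1, we find v = 18.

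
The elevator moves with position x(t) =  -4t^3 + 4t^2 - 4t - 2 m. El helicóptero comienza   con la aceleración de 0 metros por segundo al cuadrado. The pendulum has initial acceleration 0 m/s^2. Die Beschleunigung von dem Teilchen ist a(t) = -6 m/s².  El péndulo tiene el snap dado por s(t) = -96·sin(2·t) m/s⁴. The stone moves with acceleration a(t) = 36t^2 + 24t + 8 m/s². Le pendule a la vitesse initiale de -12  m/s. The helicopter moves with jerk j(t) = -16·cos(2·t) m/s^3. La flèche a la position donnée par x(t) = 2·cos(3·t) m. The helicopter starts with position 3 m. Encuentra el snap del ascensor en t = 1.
Para resolver esto, necesitamos tomar 4 derivadas de nuestra ecuación de la posición x(t) = -4·t^3 + 4·t^2 - 4·t - 2. Tomando d/dt de x(t), encontramos v(t) = -12·t^2 + 8·t - 4. Tomando d/dt de v(t), encontramos a(t) = 8 - 24·t. Derivando la aceleración, obtenemos la sacudida: j(t) = -24. Derivando la sacudida, obtenemos el snap: s(t) = 0. De la ecuación del snap s(t) = 0, sustituimos t = 1 para obtener s = 0.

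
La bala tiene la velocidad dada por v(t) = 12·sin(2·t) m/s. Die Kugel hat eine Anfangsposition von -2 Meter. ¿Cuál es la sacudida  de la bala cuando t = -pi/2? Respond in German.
Um dies zu lösen, müssen wir 2 Ableitungen unserer Gleichung für die Geschwindigkeit v(t) = 12·sin(2·t) nehmen. Die Ableitung von der Geschwindigkeit ergibt die Beschleunigung: a(t) = 24·cos(2·t). Durch Ableiten von der Beschleunigung erhalten wir den Ruck: j(t) = -48·sin(2·t). Mit j(t) = -48·sin(2·t) und Einsetzen von t = -pi/2, finden wir j = 0.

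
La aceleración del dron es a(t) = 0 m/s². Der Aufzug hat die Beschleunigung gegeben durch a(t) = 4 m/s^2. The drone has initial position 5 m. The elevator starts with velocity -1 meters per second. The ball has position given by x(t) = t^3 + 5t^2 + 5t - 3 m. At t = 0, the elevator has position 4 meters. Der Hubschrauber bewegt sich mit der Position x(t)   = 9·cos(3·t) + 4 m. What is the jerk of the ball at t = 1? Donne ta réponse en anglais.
Starting from position x(t) = t^3 + 5·t^2 + 5·t - 3, we take 3 derivatives. Taking d/dt of x(t), we find v(t) = 3·t^2 + 10·t + 5. The derivative of velocity gives acceleration: a(t) = 6·t + 10. Taking d/dt of a(t), we find j(t) = 6. We have jerk j(t) = 6. Substituting t = 1: j(1) = 6.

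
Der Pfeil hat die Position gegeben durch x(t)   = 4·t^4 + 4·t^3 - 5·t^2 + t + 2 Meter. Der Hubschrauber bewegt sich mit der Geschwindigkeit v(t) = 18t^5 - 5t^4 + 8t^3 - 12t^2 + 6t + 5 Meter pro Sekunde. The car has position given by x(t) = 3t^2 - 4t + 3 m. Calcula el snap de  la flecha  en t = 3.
Para resolver esto, necesitamos tomar 4 derivadas de nuestra ecuación de la posición x(t) = 4·t^4 + 4·t^3 - 5·t^2 + t + 2. Derivando la posición, obtenemos la velocidad: v(t) = 16·t^3 + 12·t^2 - 10·t + 1. Tomando d/dt de v(t), encontramos a(t) = 48·t^2 + 24·t - 10. La derivada de la aceleración da la sacudida: j(t) = 96·t + 24. Tomando d/dt de j(t), encontramos s(t) = 96. Tenemos el snap s(t) = 96. Sustituyendo t = 3: s(3) = 96.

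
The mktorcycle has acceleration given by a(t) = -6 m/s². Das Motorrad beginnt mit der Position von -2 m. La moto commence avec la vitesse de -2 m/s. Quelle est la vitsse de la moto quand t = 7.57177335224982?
En partant de l'accélération a(t) = -6, nous prenons 1 primitive. En intégrant l'accélération et en utilisant la condition initiale v(0) = -2, nous obtenons v(t) = -6·t - 2. Nous avons la vitesse v(t) = -6·t - 2. En substituant t = 7.57177335224982: v(7.57177335224982) = -47.4306401134989.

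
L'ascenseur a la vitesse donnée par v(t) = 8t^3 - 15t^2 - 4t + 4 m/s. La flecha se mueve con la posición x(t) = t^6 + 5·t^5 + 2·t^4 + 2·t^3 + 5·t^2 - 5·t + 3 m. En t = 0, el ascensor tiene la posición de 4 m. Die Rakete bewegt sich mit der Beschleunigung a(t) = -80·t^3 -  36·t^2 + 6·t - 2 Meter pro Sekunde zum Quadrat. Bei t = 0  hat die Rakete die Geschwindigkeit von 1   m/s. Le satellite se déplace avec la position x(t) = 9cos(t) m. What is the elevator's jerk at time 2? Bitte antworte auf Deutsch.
Wir müssen unsere Gleichung für die Geschwindigkeit v(t) = 8·t^3 - 15·t^2 - 4·t + 4 2-mal ableiten. Mit d/dt von v(t) finden wir a(t) = 24·t^2 - 30·t - 4. Mit d/dt von a(t) finden wir j(t) = 48·t - 30. Mit j(t) = 48·t - 30 und Einsetzen von t = 2, finden wir j = 66.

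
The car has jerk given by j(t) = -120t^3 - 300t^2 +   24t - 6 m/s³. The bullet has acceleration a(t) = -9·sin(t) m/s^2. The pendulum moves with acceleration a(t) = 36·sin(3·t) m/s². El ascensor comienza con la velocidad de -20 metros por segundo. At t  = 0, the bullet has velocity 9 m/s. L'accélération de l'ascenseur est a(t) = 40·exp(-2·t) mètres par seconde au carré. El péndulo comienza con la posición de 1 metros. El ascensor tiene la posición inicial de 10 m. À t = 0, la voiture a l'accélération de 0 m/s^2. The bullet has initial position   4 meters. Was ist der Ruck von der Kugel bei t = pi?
Ausgehend von der Beschleunigung a(t) = -9·sin(t), nehmen wir 1 Ableitung. Durch Ableiten von der Beschleunigung erhalten wir den Ruck: j(t) = -9·cos(t). Aus der Gleichung für den Ruck j(t) = -9·cos(t), setzen wir t = pi ein und erhalten j = 9.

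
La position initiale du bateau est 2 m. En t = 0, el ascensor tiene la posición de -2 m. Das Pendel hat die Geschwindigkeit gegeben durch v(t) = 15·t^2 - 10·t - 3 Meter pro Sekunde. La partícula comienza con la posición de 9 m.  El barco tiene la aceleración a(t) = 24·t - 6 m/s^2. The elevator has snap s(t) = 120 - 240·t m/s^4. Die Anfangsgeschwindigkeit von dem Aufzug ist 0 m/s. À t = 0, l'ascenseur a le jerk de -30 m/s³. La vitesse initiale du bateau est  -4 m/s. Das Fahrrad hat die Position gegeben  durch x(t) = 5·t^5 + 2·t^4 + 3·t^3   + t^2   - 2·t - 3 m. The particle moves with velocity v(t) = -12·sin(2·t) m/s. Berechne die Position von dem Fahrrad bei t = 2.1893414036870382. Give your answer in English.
From the given position equation x(t) = 5·t^5 + 2·t^4 + 3·t^3 + t^2 - 2·t - 3, we substitute t = 2.1893414036870382 to get x = 326.346016336305.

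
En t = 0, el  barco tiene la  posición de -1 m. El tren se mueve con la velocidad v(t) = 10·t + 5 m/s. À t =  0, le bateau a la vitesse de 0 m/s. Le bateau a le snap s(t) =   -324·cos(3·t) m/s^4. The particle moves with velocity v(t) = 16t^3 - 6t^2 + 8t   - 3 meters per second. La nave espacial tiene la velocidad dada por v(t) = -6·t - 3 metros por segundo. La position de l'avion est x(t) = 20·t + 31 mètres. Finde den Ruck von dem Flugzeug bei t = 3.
Ausgehend von der Position x(t) = 20·t + 31, nehmen wir 3 Ableitungen. Die Ableitung von der Position ergibt die Geschwindigkeit: v(t) = 20. Mit d/dt von v(t) finden wir a(t) = 0. Die Ableitung von der Beschleunigung ergibt den Ruck: j(t) = 0. Wir haben den Ruck j(t) = 0. Durch Einsetzen von t = 3: j(3) = 0.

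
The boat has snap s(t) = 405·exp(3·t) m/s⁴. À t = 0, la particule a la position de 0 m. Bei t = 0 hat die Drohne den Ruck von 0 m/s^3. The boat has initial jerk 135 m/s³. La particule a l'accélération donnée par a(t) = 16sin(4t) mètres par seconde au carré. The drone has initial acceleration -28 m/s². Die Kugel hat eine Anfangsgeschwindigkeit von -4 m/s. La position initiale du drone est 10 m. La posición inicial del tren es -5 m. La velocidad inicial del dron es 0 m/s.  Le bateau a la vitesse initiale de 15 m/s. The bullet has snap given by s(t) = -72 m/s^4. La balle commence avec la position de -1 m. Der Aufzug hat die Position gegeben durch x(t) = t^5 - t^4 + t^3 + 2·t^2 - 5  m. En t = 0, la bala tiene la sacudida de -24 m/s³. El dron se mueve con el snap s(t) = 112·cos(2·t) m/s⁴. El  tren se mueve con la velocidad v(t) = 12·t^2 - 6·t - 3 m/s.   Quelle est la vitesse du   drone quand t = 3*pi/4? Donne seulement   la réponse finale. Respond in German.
Die Antwort ist 14.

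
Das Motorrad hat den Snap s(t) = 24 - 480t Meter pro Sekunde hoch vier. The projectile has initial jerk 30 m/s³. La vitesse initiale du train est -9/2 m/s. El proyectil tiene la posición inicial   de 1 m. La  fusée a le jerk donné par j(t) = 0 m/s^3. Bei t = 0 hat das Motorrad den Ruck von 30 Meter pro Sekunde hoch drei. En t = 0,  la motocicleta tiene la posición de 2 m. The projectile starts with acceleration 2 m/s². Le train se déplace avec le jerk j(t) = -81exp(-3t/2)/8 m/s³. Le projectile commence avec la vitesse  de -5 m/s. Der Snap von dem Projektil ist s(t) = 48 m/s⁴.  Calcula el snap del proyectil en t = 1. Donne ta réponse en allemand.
Wir haben den Snap s(t) = 48. Durch Einsetzen von t = 1: s(1) = 48.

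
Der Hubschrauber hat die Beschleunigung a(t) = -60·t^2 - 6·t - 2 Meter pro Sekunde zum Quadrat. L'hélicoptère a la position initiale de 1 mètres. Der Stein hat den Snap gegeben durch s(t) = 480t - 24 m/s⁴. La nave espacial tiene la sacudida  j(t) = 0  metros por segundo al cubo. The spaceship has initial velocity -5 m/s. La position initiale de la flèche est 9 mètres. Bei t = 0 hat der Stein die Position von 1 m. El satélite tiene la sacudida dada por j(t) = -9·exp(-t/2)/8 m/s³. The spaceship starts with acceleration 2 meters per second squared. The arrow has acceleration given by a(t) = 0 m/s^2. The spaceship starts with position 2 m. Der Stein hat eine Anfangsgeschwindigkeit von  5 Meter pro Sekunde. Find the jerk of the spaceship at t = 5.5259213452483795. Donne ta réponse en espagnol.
Tenemos la sacudida j(t) = 0. Sustituyendo t = 5.5259213452483795: j(5.5259213452483795) = 0.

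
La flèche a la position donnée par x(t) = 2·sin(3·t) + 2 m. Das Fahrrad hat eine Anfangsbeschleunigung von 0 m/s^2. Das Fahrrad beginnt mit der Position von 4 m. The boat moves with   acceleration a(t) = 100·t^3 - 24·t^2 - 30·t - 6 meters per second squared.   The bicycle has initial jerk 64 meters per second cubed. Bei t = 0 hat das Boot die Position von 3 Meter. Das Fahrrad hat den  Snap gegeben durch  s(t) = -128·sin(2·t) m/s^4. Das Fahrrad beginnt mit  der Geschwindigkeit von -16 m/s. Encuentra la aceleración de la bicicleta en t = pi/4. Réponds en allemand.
Ausgehend von dem Snap s(t) = -128·sin(2·t), nehmen wir 2 Integrale. Das Integral von dem Snap, mit j(0) = 64, ergibt den Ruck: j(t) = 64·cos(2·t). Die Stammfunktion von dem Ruck, mit a(0) = 0, ergibt die Beschleunigung: a(t) = 32·sin(2·t). Mit a(t) = 32·sin(2·t) und Einsetzen von t = pi/4, finden wir a = 32.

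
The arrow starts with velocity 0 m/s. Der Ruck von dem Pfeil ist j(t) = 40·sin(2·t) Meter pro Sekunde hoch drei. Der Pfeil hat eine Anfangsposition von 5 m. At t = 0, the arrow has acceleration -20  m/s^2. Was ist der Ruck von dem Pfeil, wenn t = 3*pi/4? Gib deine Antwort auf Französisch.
De l'équation du jerk j(t) = 40·sin(2·t), nous substituons t = 3*pi/4 pour obtenir j = -40.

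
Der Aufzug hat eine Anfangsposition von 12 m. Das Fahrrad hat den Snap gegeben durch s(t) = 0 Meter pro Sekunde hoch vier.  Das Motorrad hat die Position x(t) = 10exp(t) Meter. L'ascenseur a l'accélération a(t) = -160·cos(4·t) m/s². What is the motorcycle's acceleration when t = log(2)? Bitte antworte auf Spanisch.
Partiendo de la posición x(t) = 10·exp(t), tomamos 2 derivadas. Tomando d/dt de x(t), encontramos v(t) = 10·exp(t). Tomando d/dt de v(t), encontramos a(t) = 10·exp(t). Usando a(t) = 10·exp(t) y sustituyendo t = log(2), encontramos a = 20.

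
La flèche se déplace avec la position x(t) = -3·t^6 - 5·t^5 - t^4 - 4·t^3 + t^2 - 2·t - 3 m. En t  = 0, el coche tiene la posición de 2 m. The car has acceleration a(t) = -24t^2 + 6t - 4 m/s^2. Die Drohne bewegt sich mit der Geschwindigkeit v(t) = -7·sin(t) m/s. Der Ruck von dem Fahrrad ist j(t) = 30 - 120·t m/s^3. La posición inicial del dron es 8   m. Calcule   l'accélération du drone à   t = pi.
En partant de la vitesse v(t) = -7·sin(t), nous prenons 1 dérivée. En prenant d/dt de v(t), nous trouvons a(t) = -7·cos(t). En utilisant a(t) = -7·cos(t) et en substituant t = pi, nous trouvons a = 7.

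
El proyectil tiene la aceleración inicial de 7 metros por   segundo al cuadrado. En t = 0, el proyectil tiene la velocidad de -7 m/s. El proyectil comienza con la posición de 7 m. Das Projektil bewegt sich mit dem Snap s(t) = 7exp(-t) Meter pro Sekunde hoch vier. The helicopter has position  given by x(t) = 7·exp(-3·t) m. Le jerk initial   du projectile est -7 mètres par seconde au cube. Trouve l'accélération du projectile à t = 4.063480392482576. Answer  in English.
We must find the antiderivative of our snap equation s(t) = 7·exp(-t) 2 times. Taking ∫s(t)dt and applying j(0) = -7, we find j(t) = -7·exp(-t). The antiderivative of jerk is acceleration. Using a(0) = 7, we get a(t) = 7·exp(-t). From the given acceleration equation a(t) = 7·exp(-t), we substitute t = 4.063480392482576 to get a = 0.120323630753294.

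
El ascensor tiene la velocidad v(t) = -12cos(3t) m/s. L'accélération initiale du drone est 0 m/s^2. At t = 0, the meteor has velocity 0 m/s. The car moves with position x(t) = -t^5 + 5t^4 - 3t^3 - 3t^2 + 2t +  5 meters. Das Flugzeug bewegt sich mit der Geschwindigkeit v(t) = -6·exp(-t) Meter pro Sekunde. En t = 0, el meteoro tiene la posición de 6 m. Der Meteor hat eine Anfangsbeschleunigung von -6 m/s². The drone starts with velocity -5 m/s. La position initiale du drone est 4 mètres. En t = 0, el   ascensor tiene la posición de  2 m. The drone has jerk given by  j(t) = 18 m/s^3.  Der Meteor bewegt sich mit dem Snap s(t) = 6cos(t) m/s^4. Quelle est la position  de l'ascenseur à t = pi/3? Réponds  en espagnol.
Debemos encontrar la antiderivada de nuestra ecuación de la velocidad v(t) = -12·cos(3·t) 1 vez. La antiderivada de la velocidad, con x(0) = 2, da la posición: x(t) = 2 - 4·sin(3·t). Tenemos la posición x(t) = 2 - 4·sin(3·t). Sustituyendo t = pi/3: x(pi/3) = 2.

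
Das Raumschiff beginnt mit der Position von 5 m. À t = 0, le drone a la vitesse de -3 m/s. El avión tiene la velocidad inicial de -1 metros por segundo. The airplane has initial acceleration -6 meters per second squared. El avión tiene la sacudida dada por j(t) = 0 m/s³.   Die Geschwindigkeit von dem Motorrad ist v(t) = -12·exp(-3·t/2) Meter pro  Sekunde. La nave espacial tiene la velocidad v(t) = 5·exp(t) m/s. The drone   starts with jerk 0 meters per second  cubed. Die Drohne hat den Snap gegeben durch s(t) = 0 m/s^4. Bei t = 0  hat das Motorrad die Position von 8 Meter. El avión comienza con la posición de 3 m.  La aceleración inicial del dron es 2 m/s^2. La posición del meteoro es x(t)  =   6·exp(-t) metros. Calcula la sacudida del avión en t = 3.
Tenemos la sacudida j(t) = 0. Sustituyendo t = 3: j(3) = 0.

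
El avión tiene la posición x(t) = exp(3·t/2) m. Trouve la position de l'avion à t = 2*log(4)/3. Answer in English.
From the given position equation x(t) = exp(3·t/2), we substitute t = 2*log(4)/3 to get x = 4.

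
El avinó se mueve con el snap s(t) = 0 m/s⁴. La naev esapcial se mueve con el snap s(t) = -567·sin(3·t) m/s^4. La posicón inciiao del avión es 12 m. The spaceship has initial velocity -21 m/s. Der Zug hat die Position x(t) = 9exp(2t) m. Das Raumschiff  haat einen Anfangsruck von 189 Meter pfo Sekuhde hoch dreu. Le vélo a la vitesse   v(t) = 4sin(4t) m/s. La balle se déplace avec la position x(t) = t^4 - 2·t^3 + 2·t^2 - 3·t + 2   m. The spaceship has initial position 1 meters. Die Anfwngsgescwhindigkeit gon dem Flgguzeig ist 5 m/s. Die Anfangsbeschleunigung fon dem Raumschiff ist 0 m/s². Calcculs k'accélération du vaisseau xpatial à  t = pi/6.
En partant du snap s(t) = -567·sin(3·t), nous prenons 2 primitives. L'intégrale du snap, avec j(0) = 189, donne le jerk: j(t) = 189·cos(3·t). La primitive du jerk, avec a(0) = 0, donne l'accélération: a(t) = 63·sin(3·t). Nous avons l'accélération a(t) = 63·sin(3·t). En substituant t = pi/6: a(pi/6) = 63.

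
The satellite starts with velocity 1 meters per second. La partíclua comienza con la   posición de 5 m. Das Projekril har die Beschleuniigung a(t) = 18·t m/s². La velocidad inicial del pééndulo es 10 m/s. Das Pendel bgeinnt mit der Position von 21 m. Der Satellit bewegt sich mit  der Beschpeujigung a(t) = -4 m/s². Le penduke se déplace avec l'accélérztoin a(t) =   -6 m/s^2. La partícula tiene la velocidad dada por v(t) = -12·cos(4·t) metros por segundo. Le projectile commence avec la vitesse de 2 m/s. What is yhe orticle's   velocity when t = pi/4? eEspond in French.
En utilisant v(t) = -12·cos(4·t) et en substituant t = pi/4, nous trouvons v = 12.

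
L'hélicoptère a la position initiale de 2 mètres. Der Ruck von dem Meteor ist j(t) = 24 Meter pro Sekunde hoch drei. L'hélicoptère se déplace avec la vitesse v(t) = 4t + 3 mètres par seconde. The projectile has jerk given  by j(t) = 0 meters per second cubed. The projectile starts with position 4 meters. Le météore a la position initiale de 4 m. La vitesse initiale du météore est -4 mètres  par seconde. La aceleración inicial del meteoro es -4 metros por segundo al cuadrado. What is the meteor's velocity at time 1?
Starting from jerk j(t) = 24, we take 2 integrals. The integral of jerk is acceleration. Using a(0) = -4, we get a(t) = 24·t - 4. The integral of acceleration, with v(0) = -4, gives velocity: v(t) = 12·t^2 - 4·t - 4. Using v(t) = 12·t^2 - 4·t - 4 and substituting t = 1, we find v = 4.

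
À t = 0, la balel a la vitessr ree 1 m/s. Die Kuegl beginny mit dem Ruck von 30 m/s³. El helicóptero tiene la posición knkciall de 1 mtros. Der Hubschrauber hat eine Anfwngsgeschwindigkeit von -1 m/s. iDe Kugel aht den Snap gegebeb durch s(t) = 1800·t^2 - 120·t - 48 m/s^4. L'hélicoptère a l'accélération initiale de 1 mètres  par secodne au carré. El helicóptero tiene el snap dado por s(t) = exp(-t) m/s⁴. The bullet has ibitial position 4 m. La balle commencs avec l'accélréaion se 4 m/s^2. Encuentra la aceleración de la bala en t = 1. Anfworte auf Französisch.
Nous devons trouver la primitive de notre équation du snap s(t) = 1800·t^2 - 120·t - 48 2 fois. En prenant ∫s(t)dt et en appliquant j(0) = 30, nous trouvons j(t) = 600·t^3 - 60·t^2 - 48·t + 30. En intégrant le jerk et en utilisant la condition initiale a(0) = 4, nous obtenons a(t) = 150·t^4 - 20·t^3 - 24·t^2 + 30·t + 4. Nous avons l'accélération a(t) = 150·t^4 - 20·t^3 - 24·t^2 + 30·t + 4. En substituant t = 1: a(1) = 140.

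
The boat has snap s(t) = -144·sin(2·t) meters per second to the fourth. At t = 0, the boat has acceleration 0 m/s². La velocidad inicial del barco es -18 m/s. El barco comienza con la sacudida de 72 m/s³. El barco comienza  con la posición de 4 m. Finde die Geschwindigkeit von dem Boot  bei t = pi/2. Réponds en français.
En partant du snap s(t) = -144·sin(2·t), nous prenons 3 intégrales. En prenant ∫s(t)dt et en appliquant j(0) = 72, nous trouvons j(t) = 72·cos(2·t). L'intégrale du jerk est l'accélération. En utilisant a(0) = 0, nous obtenons a(t) = 36·sin(2·t). L'intégrale de l'accélération est la vitesse. En utilisant v(0) = -18, nous obtenons v(t) = -18·cos(2·t). En utilisant v(t) = -18·cos(2·t) et en substituant t = pi/2, nous trouvons v = 18.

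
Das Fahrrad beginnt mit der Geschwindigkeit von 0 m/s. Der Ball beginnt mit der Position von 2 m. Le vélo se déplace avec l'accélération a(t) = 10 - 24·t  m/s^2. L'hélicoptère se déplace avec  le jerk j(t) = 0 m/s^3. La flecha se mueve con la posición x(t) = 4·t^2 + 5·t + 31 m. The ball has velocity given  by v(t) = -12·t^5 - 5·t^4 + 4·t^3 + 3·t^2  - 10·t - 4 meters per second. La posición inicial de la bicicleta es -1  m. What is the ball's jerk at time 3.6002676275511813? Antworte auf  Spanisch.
Partiendo de la velocidad v(t) = -12·t^5 - 5·t^4 + 4·t^3 + 3·t^2 - 10·t - 4, tomamos 2 derivadas. La derivada de la velocidad da la aceleración: a(t) = -60·t^4 - 20·t^3 + 12·t^2 + 6·t - 10. Tomando d/dt de a(t), encontramos j(t) = -240·t^3 - 60·t^2 + 24·t + 6. De la ecuación de la sacudida j(t) = -240·t^3 - 60·t^2 + 24·t + 6, sustituimos t = 3.6002676275511813 para obtener j = -11885.2466681993.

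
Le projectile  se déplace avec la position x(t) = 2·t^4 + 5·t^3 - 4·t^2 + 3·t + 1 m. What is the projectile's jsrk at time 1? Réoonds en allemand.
Um dies zu lösen, müssen wir 3 Ableitungen unserer Gleichung für die Position x(t) = 2·t^4 + 5·t^3 - 4·t^2 + 3·t + 1 nehmen. Mit d/dt von x(t) finden wir v(t) = 8·t^3 + 15·t^2 - 8·t + 3. Die Ableitung von der Geschwindigkeit ergibt die Beschleunigung: a(t) = 24·t^2 + 30·t - 8. Durch Ableiten von der Beschleunigung erhalten wir den Ruck: j(t) = 48·t + 30. Aus der Gleichung für den Ruck j(t) = 48·t + 30, setzen wir t = 1 ein und erhalten j = 78.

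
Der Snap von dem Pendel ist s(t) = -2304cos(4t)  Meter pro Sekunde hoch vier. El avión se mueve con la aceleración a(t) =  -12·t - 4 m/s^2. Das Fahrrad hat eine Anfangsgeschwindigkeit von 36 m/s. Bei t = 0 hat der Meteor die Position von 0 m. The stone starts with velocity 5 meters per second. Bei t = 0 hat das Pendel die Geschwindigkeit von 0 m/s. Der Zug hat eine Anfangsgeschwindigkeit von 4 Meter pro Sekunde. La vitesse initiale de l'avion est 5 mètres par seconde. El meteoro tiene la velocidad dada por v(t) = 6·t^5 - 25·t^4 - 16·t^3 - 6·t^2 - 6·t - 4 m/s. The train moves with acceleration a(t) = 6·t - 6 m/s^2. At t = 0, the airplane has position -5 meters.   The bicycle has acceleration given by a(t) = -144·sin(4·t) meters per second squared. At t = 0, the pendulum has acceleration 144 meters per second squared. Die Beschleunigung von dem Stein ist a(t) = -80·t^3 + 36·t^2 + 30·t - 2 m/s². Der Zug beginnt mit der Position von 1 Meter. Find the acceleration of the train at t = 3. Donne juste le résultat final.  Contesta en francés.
L'accélération à t = 3 est a = 12.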